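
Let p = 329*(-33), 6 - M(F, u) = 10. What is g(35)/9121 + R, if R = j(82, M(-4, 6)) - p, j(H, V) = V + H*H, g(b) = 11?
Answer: 160319828/9121 ≈ 17577.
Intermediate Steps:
M(F, u) = -4 (M(F, u) = 6 - 1*10 = 6 - 10 = -4)
j(H, V) = V + H**2
p = -10857
R = 17577 (R = (-4 + 82**2) - 1*(-10857) = (-4 + 6724) + 10857 = 6720 + 10857 = 17577)
g(35)/9121 + R = 11/9121 + 17577 = 160319828/9121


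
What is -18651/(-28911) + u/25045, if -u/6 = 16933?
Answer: -823395161/241358665 ≈ -3.4115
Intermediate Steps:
u = -101598 (u = -6*16933 = -101598)
-18651/(-28911) + u/25045 = -18651/(-28911) - 101598/25045 = -18651*(-1/28911) - 101598*1/25045 = 6217/9637 - 101598/25045 = -823395161/241358665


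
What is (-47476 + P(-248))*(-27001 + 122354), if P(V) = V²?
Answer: 1337611884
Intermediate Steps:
(-47476 + P(-248))*(-27001 + 122354) = (-47476 + (-248)²)*(-27001 + 122354) = (-47476 + 61504)*95353 = 14028*95353 = 1337611884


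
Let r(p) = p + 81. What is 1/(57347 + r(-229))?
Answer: 1/57199 ≈ 1.7483e-5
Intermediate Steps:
r(p) = 81 + p
1/(57347 + r(-229)) = 1/(57347 + (81 - 229)) = 1/(57347 - 148) = 1/57199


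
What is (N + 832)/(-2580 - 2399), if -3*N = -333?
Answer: -943/4979 ≈ -0.18940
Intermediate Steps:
N = 111 (N = -⅓*(-333) = 111)
(N + 832)/(-2580 - 2399) = (111 + 832)/(-2580 - 2399) = 943/(-4979) = 943*(-1/4979) = -943/4979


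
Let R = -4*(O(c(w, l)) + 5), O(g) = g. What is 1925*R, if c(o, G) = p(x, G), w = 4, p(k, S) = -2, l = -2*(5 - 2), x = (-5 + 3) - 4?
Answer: -23100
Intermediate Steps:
x = -6 (x = -2 - 4 = -6)
l = -6 (l = -2*3 = -6)
c(o, G) = -2
R = -12 (R = -4*(-2 + 5) = -4*3 = -12)
1925*R = 1925*(-12) = -23100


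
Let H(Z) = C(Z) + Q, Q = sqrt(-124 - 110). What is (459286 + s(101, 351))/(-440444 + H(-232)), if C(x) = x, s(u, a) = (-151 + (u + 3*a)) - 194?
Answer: -2252809158/2157725969 - 30673*I*sqrt(26)/4315451938 ≈ -1.0441 - 3.6242e-5*I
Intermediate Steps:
s(u, a) = -345 + u + 3*a (s(u, a) = (-151 + u + 3*a) - 194 = -345 + u + 3*a)
Q = 3*I*sqrt(26) (Q = sqrt(-234) = 3*I*sqrt(26) ≈ 15.297*I)
H(Z) = Z + 3*I*sqrt(26)
(459286 + s(101, 351))/(-440444 + H(-232)) = (459286 + (-345 + 101 + 3*351))/(-440444 + (-232 + 3*I*sqrt(26))) = (459286 + (-345 + 101 + 1053))/(-440676 + 3*I*sqrt(26)) = (459286 + 809)/(-440676 + 3*I*sqrt(26)) = 460095/(-440676 + 3*I*sqrt(26))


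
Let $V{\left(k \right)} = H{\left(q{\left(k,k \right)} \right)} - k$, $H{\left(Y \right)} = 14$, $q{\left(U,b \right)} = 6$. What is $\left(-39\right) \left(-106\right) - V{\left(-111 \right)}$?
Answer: $4009$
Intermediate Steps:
$V{\left(k \right)} = 14 - k$
$\left(-39\right) \left(-106\right) - V{\left(-111 \right)} = \left(-39\right) \left(-106\right) - \left(14 - -111\right) = 4134 - \left(14 + 111\right) = 4134 - 125 = 4009$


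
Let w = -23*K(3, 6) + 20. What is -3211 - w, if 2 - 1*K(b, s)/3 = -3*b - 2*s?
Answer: -1644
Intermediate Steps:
K(b, s) = 6 + 6*s + 9*b (K(b, s) = 6 - 3*(-3*b - 2*s) = 6 + (6*s + 9*b) = 6 + 6*s + 9*b)
w = -1567 (w = -23*(6 + 6*6 + 9*3) + 20 = -23*(6 + 36 + 27) + 20 = -23*69 + 20 = -1587 + 20 = -1567)
-3211 - w = -3211 - 1*(-1567) = -3211 + 1567 = -1644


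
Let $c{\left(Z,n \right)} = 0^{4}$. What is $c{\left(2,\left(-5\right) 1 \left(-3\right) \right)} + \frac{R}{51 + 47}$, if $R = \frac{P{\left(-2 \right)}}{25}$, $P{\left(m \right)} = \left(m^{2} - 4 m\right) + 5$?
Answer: $\frac{17}{2450} \approx 0.0069388$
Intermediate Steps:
$c{\left(Z,n \right)} = 0$
$P{\left(m \right)} = 5 + m^{2} - 4 m$
$R = \frac{17}{25}$ ($R = \frac{5 + \left(-2\right)^{2} - -8}{25} = \left(5 + 4 + 8\right) \frac{1}{25} = 17 \cdot \frac{1}{25} = \frac{17}{25} \approx 0.68$)
$c{\left(2,\left(-5\right) 1 \left(-3\right) \right)} + \frac{R}{51 + 47} = 0 + \frac{1}{51 + 47} \cdot \frac{17}{25} = 0 + \frac{1}{98} \cdot \frac{17}{25} = 0 + \frac{17}{2450} = \frac{17}{2450}$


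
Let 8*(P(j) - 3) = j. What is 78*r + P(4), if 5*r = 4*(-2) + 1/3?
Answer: -1161/10 ≈ -116.10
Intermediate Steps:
P(j) = 3 + j/8
r = -23/15 (r = (4*(-2) + 1/3)/5 = (-8 + 1*(⅓))/5 = (-8 + ⅓)/5 = (⅕)*(-23/3) = -23/15 ≈ -1.5333)
78*r + P(4) = 78*(-23/15) + (3 + (⅛)*4) = -598/5 + (3 + ½) = -598/5 + 7/2 = -1161/10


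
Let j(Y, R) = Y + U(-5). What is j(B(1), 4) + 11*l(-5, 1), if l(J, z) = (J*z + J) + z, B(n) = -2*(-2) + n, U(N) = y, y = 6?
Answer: -88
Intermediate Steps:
U(N) = 6
B(n) = 4 + n
j(Y, R) = 6 + Y (j(Y, R) = Y + 6 = 6 + Y)
l(J, z) = J + z + J*z (l(J, z) = (J + J*z) + z = J + z + J*z)
j(B(1), 4) + 11*l(-5, 1) = (6 + (4 + 1)) + 11*(-5 + 1 - 5*1) = (6 + 5) + 11*(-5 + 1 - 5) = 11 + 11*(-9) = 11 - 99 = -88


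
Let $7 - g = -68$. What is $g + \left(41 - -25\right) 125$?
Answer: $8325$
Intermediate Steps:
$g = 75$ ($g = 7 - -68 = 7 + 68 = 75$)
$g + \left(41 - -25\right) 125 = 75 + \left(41 - -25\right) 125 = 75 + \left(41 + 25\right) 125 = 75 + 66 \cdot 125 = 75 + 8250 = 8325$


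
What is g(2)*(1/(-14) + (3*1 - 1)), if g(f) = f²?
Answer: 54/7 ≈ 7.7143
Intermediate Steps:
g(2)*(1/(-14) + (3*1 - 1)) = 2²*(1/(-14) + (3*1 - 1)) = 4*(-1/14 + (3 - 1)) = 4*(-1/14 + 2) = 4*(27/14) = 54/7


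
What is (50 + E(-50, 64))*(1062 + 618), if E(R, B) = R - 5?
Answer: -8400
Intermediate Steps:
E(R, B) = -5 + R
(50 + E(-50, 64))*(1062 + 618) = (50 + (-5 - 50))*(1062 + 618) = (50 - 55)*1680 = -5*1680 = -8400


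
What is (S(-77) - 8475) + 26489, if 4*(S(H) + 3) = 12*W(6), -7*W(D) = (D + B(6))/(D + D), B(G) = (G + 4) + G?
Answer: 252143/14 ≈ 18010.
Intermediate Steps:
B(G) = 4 + 2*G (B(G) = (4 + G) + G = 4 + 2*G)
W(D) = -(16 + D)/(14*D) (W(D) = -(D + (4 + 2*6))/(7*(D + D)) = -(D + (4 + 12))/(7*(2*D)) = -(D + 16)*1/(2*D)/7 = -(16 + D)*1/(2*D)/7 = -(16 + D)/(14*D))
S(H) = -53/14 (S(H) = -3 + (12*((1/14)*(-16 - 1*6)/6))/4 = -3 + (12*((1/14)*(⅙)*(-16 - 6)))/4 = -3 + (12*((1/14)*(⅙)*(-22)))/4 = -3 + (12*(-11/42))/4 = -3 + (¼)*(-22/7) = -3 - 11/14 = -53/14)
(S(-77) - 8475) + 26489 = (-53/14 - 8475) + 26489 = -118703/14 + 26489 = 252143/14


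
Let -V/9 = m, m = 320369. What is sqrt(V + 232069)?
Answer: 2*I*sqrt(662813) ≈ 1628.3*I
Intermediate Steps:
V = -2883321 (V = -9*320369 = -2883321)
sqrt(V + 232069) = sqrt(-2883321 + 232069) = sqrt(-2651252) = 2*I*sqrt(662813)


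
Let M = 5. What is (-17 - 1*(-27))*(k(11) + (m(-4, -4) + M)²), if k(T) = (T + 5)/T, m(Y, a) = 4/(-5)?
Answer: 10502/55 ≈ 190.95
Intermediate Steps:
m(Y, a) = -⅘ (m(Y, a) = 4*(-⅕) = -⅘)
k(T) = (5 + T)/T
(-17 - 1*(-27))*(k(11) + (m(-4, -4) + M)²) = (-17 - 1*(-27))*((5 + 11)/11 + (-⅘ + 5)²) = (-17 + 27)*((1/11)*16 + (21/5)²) = 10*(16/11 + 441/25) = 10*(5251/275) = 10502/55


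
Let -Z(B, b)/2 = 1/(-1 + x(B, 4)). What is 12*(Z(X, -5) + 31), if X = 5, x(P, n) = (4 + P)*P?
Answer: 4086/11 ≈ 371.45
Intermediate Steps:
x(P, n) = P*(4 + P)
Z(B, b) = -2/(-1 + B*(4 + B))
12*(Z(X, -5) + 31) = 12*(-2/(-1 + 5*(4 + 5)) + 31) = 12*(-2/(-1 + 5*9) + 31) = 12*(-2/(-1 + 45) + 31) = 12*(-2/44 + 31) = 12*(-2*1/44 + 31) = 12*(-1/22 + 31) = 12*(681/22) = 4086/11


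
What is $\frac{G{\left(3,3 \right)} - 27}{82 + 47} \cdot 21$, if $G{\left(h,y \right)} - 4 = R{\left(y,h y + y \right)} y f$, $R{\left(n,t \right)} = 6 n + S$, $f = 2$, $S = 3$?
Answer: $\frac{721}{43} \approx 16.767$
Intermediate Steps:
$R{\left(n,t \right)} = 3 + 6 n$ ($R{\left(n,t \right)} = 6 n + 3 = 3 + 6 n$)
$G{\left(h,y \right)} = 4 + 2 y \left(3 + 6 y\right)$ ($G{\left(h,y \right)} = 4 + \left(3 + 6 y\right) y 2 = 4 + y \left(3 + 6 y\right) 2 = 4 + 2 y \left(3 + 6 y\right)$)
$\frac{G{\left(3,3 \right)} - 27}{82 + 47} \cdot 21 = \frac{\left(4 + 6 \cdot 3 + 12 \cdot 3^{2}\right) - 27}{82 + 47} \cdot 21 = \frac{\left(4 + 18 + 12 \cdot 9\right) - 27}{129} \cdot 21 = \left(\left(4 + 18 + 108\right) - 27\right) \frac{1}{129} \cdot 21 = \left(130 - 27\right) \frac{1}{129} \cdot 21 = 103 \cdot \frac{1}{129} \cdot 21 = \frac{103}{129} \cdot 21 = \frac{721}{43}$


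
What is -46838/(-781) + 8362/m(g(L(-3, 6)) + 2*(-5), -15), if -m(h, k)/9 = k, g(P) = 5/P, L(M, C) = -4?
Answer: 1168532/9585 ≈ 121.91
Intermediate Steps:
m(h, k) = -9*k
-46838/(-781) + 8362/m(g(L(-3, 6)) + 2*(-5), -15) = -46838/(-781) + 8362/((-9*(-15))) = -46838*(-1/781) + 8362/135 = 4258/71 + 8362*(1/135) = 4258/71 + 8362/135 = 1168532/9585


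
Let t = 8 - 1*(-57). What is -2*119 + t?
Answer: -173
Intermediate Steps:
t = 65 (t = 8 + 57 = 65)
-2*119 + t = -2*119 + 65 = -238 + 65 = -173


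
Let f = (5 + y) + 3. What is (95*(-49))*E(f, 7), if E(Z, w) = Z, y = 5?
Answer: -60515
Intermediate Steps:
f = 13 (f = (5 + 5) + 3 = 10 + 3 = 13)
(95*(-49))*E(f, 7) = (95*(-49))*13 = -4655*13 = -60515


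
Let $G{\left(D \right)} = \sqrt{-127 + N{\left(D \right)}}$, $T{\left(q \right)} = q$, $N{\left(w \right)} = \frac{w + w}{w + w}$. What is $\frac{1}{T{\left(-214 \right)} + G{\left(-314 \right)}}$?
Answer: $- \frac{107}{22961} - \frac{3 i \sqrt{14}}{45922} \approx -0.0046601 - 0.00024444 i$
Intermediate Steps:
$N{\left(w \right)} = 1$ ($N{\left(w \right)} = \frac{2 w}{2 w} = 2 w \frac{1}{2 w} = 1$)
$G{\left(D \right)} = 3 i \sqrt{14}$ ($G{\left(D \right)} = \sqrt{-127 + 1} = \sqrt{-126} = 3 i \sqrt{14}$)
$\frac{1}{T{\left(-214 \right)} + G{\left(-314 \right)}} = \frac{1}{-214 + 3 i \sqrt{14}}$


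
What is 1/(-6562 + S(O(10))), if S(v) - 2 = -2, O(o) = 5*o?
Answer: -1/6562 ≈ -0.00015239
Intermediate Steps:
S(v) = 0 (S(v) = 2 - 2 = 0)
1/(-6562 + S(O(10))) = 1/(-6562 + 0) = 1/(-6562) = -1/6562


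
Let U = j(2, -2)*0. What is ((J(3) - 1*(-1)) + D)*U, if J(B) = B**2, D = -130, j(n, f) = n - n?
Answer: 0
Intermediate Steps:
j(n, f) = 0
U = 0 (U = 0*0 = 0)
((J(3) - 1*(-1)) + D)*U = ((3**2 - 1*(-1)) - 130)*0 = ((9 + 1) - 130)*0 = (10 - 130)*0 = -120*0 = 0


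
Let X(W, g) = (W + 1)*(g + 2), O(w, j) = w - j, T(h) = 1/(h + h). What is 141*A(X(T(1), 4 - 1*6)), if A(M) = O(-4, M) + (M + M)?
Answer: -564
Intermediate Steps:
T(h) = 1/(2*h)
X(W, g) = (1 + W)*(2 + g)
A(M) = -4 + M (A(M) = (-4 - M) + (M + M) = (-4 - M) + 2*M = -4 + M)
141*A(X(T(1), 4 - 1*6)) = 141*(-4 + (2 + (4 - 1*6) + 2*((½)/1) + ((½)/1)*(4 - 1*6))) = 141*(-4 + (2 + (4 - 6) + 2*((½)*1) + ((½)*1)*(4 - 6))) = 141*(-4 + (2 - 2 + 2*(½) + (½)*(-2))) = 141*(-4 + (2 - 2 + 1 - 1)) = 141*(-4 + 0) = 141*(-4) = -564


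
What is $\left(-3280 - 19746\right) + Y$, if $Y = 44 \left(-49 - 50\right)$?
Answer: $-27382$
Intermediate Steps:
$Y = -4356$ ($Y = 44 \left(-99\right) = -4356$)
$\left(-3280 - 19746\right) + Y = \left(-3280 - 19746\right) - 4356 = -23026 - 4356 = -27382$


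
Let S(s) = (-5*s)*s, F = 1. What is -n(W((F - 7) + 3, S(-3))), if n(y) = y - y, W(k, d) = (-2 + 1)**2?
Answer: 0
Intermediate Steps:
S(s) = -5*s**2
W(k, d) = 1 (W(k, d) = (-1)**2 = 1)
n(y) = 0
-n(W((F - 7) + 3, S(-3))) = -1*0 = 0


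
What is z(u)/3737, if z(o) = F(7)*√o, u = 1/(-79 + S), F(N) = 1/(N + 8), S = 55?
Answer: I*√6/672660 ≈ 3.6415e-6*I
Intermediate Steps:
F(N) = 1/(8 + N)
u = -1/24 (u = 1/(-79 + 55) = 1/(-24) = -1/24 ≈ -0.041667)
z(o) = √o/15 (z(o) = √o/(8 + 7) = √o/15)
z(u)/3737 = (√(-1/24)/15)/3737 = ((I*√6/12)/15)*(1/3737) = (I*√6/180)*(1/3737) = I*√6/672660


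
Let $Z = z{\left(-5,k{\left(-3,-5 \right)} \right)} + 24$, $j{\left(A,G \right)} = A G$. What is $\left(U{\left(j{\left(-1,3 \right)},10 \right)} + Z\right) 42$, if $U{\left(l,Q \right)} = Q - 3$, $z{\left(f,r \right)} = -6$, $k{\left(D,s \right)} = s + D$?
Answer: $1050$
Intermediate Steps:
$k{\left(D,s \right)} = D + s$
$U{\left(l,Q \right)} = -3 + Q$
$Z = 18$ ($Z = -6 + 24 = 18$)
$\left(U{\left(j{\left(-1,3 \right)},10 \right)} + Z\right) 42 = \left(\left(-3 + 10\right) + 18\right) 42 = \left(7 + 18\right) 42 = 25 \cdot 42 = 1050$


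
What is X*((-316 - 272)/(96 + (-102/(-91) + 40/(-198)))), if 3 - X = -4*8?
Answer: -92702610/436571 ≈ -212.34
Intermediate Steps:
X = 35 (X = 3 - (-4)*8 = 3 - 1*(-32) = 3 + 32 = 35)
X*((-316 - 272)/(96 + (-102/(-91) + 40/(-198)))) = 35*((-316 - 272)/(96 + (-102/(-91) + 40/(-198)))) = 35*(-588/(96 + (-102*(-1/91) + 40*(-1/198)))) = 35*(-588/(96 + (102/91 - 20/99))) = 35*(-588/(96 + 8278/9009)) = 35*(-588/873142/9009) = 35*(-588*9009/873142) = 35*(-2648646/436571) = -92702610/436571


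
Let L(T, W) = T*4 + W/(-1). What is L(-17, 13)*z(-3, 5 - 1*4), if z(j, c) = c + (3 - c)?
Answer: -243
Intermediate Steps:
z(j, c) = 3
L(T, W) = -W + 4*T (L(T, W) = 4*T + W*(-1) = 4*T - W = -W + 4*T)
L(-17, 13)*z(-3, 5 - 1*4) = (-1*13 + 4*(-17))*3 = (-13 - 68)*3 = -81*3 = -243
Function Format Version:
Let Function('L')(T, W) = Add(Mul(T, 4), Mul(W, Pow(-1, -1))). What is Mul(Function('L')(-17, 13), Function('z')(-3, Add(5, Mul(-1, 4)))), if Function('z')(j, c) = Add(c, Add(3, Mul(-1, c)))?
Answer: -243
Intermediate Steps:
Function('z')(j, c) = 3
Function('L')(T, W) = Add(Mul(-1, W), Mul(4, T)) (Function('L')(T, W) = Add(Mul(4, T), Mul(W, -1)) = Add(Mul(4, T), Mul(-1, W)) = Add(Mul(-1, W), Mul(4, T)))
Mul(Function('L')(-17, 13), Function('z')(-3, Add(5, Mul(-1, 4)))) = Mul(Add(Mul(-1, 13), Mul(4, -17)), 3) = Mul(Add(-13, -68), 3) = Mul(-81, 3) = -243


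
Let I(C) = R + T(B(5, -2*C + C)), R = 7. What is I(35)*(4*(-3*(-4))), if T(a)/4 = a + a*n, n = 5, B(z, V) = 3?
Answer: 3792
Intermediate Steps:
T(a) = 24*a (T(a) = 4*(a + a*5) = 4*(a + 5*a) = 4*(6*a) = 24*a)
I(C) = 79 (I(C) = 7 + 24*3 = 7 + 72 = 79)
I(35)*(4*(-3*(-4))) = 79*(4*(-3*(-4))) = 79*(4*12) = 79*48 = 3792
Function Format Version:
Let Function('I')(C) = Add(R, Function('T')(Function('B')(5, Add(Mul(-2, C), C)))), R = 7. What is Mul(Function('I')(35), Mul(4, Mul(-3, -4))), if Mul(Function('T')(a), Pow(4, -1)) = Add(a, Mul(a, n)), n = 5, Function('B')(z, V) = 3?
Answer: 3792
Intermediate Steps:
Function('T')(a) = Mul(24, a) (Function('T')(a) = Mul(4, Add(a, Mul(a, 5))) = Mul(4, Add(a, Mul(5, a))) = Mul(4, Mul(6, a)) = Mul(24, a))
Function('I')(C) = 79 (Function('I')(C) = Add(7, Mul(24, 3)) = Add(7, 72) = 79)
Mul(Function('I')(35), Mul(4, Mul(-3, -4))) = Mul(79, Mul(4, Mul(-3, -4))) = Mul(79, Mul(4, 12)) = Mul(79, 48) = 3792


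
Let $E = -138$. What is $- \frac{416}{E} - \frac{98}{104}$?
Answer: $\frac{7435}{3588} \approx 2.0722$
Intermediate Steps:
$- \frac{416}{E} - \frac{98}{104} = - \frac{416}{-138} - \frac{98}{104} = \left(-416\right) \left(- \frac{1}{138}\right) - \frac{49}{52} = \frac{208}{69} - \frac{49}{52} = \frac{7435}{3588}$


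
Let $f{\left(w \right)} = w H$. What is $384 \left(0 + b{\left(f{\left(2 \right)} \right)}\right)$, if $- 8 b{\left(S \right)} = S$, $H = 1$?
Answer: $-96$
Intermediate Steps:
$f{\left(w \right)} = w$ ($f{\left(w \right)} = w 1 = w$)
$b{\left(S \right)} = - \frac{S}{8}$
$384 \left(0 + b{\left(f{\left(2 \right)} \right)}\right) = 384 \left(0 - \frac{1}{4}\right) = 384 \left(- \frac{1}{4}\right) = -96$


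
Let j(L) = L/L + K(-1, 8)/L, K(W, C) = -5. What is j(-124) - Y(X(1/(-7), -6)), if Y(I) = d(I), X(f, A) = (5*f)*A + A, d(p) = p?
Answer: 2391/868 ≈ 2.7546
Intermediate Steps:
X(f, A) = A + 5*A*f (X(f, A) = 5*A*f + A = A + 5*A*f)
Y(I) = I
j(L) = 1 - 5/L (j(L) = L/L - 5/L = 1 - 5/L)
j(-124) - Y(X(1/(-7), -6)) = (-5 - 124)/(-124) - (-6)*(1 + 5/(-7)) = -1/124*(-129) - (-6)*(1 + 5*(-⅐)) = 129/124 - (-6)*(1 - 5/7) = 129/124 - (-6)*2/7 = 129/124 - 1*(-12/7) = 129/124 + 12/7 = 2391/868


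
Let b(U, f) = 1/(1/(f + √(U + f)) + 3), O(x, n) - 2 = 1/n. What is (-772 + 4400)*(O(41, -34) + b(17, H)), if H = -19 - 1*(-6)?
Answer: 1141913/136 ≈ 8396.4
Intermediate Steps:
O(x, n) = 2 + 1/n
H = -13 (H = -19 + 6 = -13)
b(U, f) = 1/(3 + 1/(f + √(U + f)))
(-772 + 4400)*(O(41, -34) + b(17, H)) = (-772 + 4400)*((2 + 1/(-34)) + (-13 + √(17 - 13))/(1 + 3*(-13) + 3*√(17 - 13))) = 3628*((2 - 1/34) + (-13 + √4)/(1 - 39 + 3*√4)) = 3628*(67/34 + (-13 + 2)/(1 - 39 + 3*2)) = 3628*(67/34 - 11/(1 - 39 + 6)) = 3628*(67/34 - 11/(-32)) = 3628*(67/34 - 1/32*(-11)) = 3628*(67/34 + 11/32) = 3628*(1259/544) = 1141913/136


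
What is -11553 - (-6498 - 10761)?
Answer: 5706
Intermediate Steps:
-11553 - (-6498 - 10761) = -11553 - 1*(-17259) = -11553 + 17259 = 5706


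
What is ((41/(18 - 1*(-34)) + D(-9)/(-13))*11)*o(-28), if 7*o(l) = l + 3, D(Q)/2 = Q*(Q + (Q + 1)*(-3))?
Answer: -308275/364 ≈ -846.91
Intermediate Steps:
D(Q) = 2*Q*(-3 - 2*Q) (D(Q) = 2*(Q*(Q + (Q + 1)*(-3))) = 2*(Q*(Q + (1 + Q)*(-3))) = 2*(Q*(Q + (-3 - 3*Q))) = 2*(Q*(-3 - 2*Q)) = 2*Q*(-3 - 2*Q))
o(l) = 3/7 + l/7 (o(l) = (l + 3)/7 = (3 + l)/7 = 3/7 + l/7)
((41/(18 - 1*(-34)) + D(-9)/(-13))*11)*o(-28) = ((41/(18 - 1*(-34)) - 2*(-9)*(3 + 2*(-9))/(-13))*11)*(3/7 + (1/7)*(-28)) = ((41/(18 + 34) - 2*(-9)*(3 - 18)*(-1/13))*11)*(3/7 - 4) = ((41/52 - 2*(-9)*(-15)*(-1/13))*11)*(-25/7) = ((41*(1/52) - 270*(-1/13))*11)*(-25/7) = ((41/52 + 270/13)*11)*(-25/7) = ((1121/52)*11)*(-25/7) = (12331/52)*(-25/7) = -308275/364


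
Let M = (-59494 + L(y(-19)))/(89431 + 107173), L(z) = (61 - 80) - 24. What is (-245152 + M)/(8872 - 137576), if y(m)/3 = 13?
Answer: 48197923345/25303721216 ≈ 1.9048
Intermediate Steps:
y(m) = 39 (y(m) = 3*13 = 39)
L(z) = -43 (L(z) = -19 - 24 = -43)
M = -59537/196604 (M = (-59494 - 43)/(89431 + 107173) = -59537/196604 ≈ -0.30283)
(-245152 + M)/(8872 - 137576) = (-245152 - 59537/196604)/(8872 - 137576) = -48197923345/196604/(-128704) = -48197923345/196604*(-1/128704) = 48197923345/25303721216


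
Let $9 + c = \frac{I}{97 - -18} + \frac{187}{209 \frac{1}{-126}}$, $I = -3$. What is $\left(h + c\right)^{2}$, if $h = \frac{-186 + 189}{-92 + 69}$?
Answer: $\frac{70935397569}{4774225} \approx 14858.0$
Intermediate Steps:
$h = - \frac{3}{23}$ ($h = \frac{3}{-23} = 3 \left(- \frac{1}{23}\right) = - \frac{3}{23} \approx -0.13043$)
$c = - \frac{266052}{2185}$ ($c = -9 - \left(\frac{2142}{19} + \frac{3}{97 - -18}\right) = -9 - \left(\frac{2142}{19} + \frac{3}{97 + 18}\right) = -9 + \left(- \frac{3}{115} + \frac{187}{- \frac{209}{126}}\right) = -9 + \left(\left(-3\right) \frac{1}{115} + 187 \left(- \frac{126}{209}\right)\right) = -9 - \frac{246387}{2185} = - \frac{266052}{2185} \approx -121.76$)
$\left(h + c\right)^{2} = \left(- \frac{3}{23} - \frac{266052}{2185}\right)^{2} = \left(- \frac{266337}{2185}\right)^{2} = \frac{70935397569}{4774225}$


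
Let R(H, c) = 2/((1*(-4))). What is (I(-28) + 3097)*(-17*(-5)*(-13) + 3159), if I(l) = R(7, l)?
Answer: 6360211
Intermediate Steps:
R(H, c) = -1/2 (R(H, c) = 2/(-4) = 2*(-1/4) = -1/2)
I(l) = -1/2
(I(-28) + 3097)*(-17*(-5)*(-13) + 3159) = (-1/2 + 3097)*(-17*(-5)*(-13) + 3159) = 6193*(85*(-13) + 3159)/2 = 6193*(-1105 + 3159)/2 = (6193/2)*2054 = 6360211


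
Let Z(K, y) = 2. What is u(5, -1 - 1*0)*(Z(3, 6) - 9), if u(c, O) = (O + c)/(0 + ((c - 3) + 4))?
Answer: -14/3 ≈ -4.6667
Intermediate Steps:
u(c, O) = (O + c)/(1 + c) (u(c, O) = (O + c)/(0 + ((-3 + c) + 4)) = (O + c)/(0 + (1 + c)) = (O + c)/(1 + c))
u(5, -1 - 1*0)*(Z(3, 6) - 9) = (((-1 - 1*0) + 5)/(1 + 5))*(2 - 9) = (((-1 + 0) + 5)/6)*(-7) = ((-1 + 5)/6)*(-7) = ((1/6)*4)*(-7) = (2/3)*(-7) = -14/3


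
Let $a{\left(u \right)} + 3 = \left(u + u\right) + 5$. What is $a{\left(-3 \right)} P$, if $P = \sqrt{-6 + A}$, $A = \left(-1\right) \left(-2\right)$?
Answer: $- 8 i \approx - 8.0 i$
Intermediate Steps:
$A = 2$
$P = 2 i$ ($P = \sqrt{-6 + 2} = \sqrt{-4} = 2 i \approx 2.0 i$)
$a{\left(u \right)} = 2 + 2 u$ ($a{\left(u \right)} = -3 + \left(\left(u + u\right) + 5\right) = -3 + \left(2 u + 5\right) = -3 + \left(5 + 2 u\right) = 2 + 2 u$)
$a{\left(-3 \right)} P = \left(2 + 2 \left(-3\right)\right) 2 i = \left(2 - 6\right) 2 i = - 4 \cdot 2 i = - 8 i$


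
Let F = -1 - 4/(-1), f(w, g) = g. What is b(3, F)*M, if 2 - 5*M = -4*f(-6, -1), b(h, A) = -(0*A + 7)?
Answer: 14/5 ≈ 2.8000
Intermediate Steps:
F = 3 (F = -1 - 4*(-1) = -1 - 1*(-4) = -1 + 4 = 3)
b(h, A) = -7 (b(h, A) = -(0 + 7) = -1*7 = -7)
M = -⅖ (M = ⅖ - (-4)*(-1)/5 = ⅖ - ⅕*4 = ⅖ - ⅘ = -⅖ ≈ -0.40000)
b(3, F)*M = -7*(-⅖) = 14/5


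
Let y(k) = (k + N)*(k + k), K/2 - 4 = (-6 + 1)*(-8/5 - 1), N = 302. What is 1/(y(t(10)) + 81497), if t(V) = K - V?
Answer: 1/97145 ≈ 1.0294e-5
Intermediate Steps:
K = 34 (K = 8 + 2*((-6 + 1)*(-8/5 - 1)) = 8 + 2*(-5*(-8*⅕ - 1)) = 8 + 2*(-5*(-8/5 - 1)) = 8 + 2*(-5*(-13/5)) = 8 + 2*13 = 8 + 26 = 34)
t(V) = 34 - V
y(k) = 2*k*(302 + k) (y(k) = (k + 302)*(k + k) = (302 + k)*(2*k) = 2*k*(302 + k))
1/(y(t(10)) + 81497) = 1/(2*(34 - 1*10)*(302 + (34 - 1*10)) + 81497) = 1/(2*(34 - 10)*(302 + (34 - 10)) + 81497) = 1/(2*24*(302 + 24) + 81497) = 1/(2*24*326 + 81497) = 1/(15648 + 81497) = 1/97145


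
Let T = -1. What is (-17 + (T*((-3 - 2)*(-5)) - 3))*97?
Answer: -4365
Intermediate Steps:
(-17 + (T*((-3 - 2)*(-5)) - 3))*97 = (-17 + (-(-3 - 2)*(-5) - 3))*97 = (-17 + (-(-5)*(-5) - 3))*97 = (-17 + (-1*25 - 3))*97 = (-17 + (-25 - 3))*97 = (-17 - 28)*97 = -45*97 = -4365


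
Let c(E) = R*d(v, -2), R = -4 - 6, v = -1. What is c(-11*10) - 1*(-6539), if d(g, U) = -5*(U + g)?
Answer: 6389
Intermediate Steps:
d(g, U) = -5*U - 5*g
R = -10
c(E) = -150 (c(E) = -10*(-5*(-2) - 5*(-1)) = -10*(10 + 5) = -10*15 = -150)
c(-11*10) - 1*(-6539) = -150 - 1*(-6539) = -150 + 6539 = 6389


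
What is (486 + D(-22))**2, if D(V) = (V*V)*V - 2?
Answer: 103306896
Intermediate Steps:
D(V) = -2 + V**3 (D(V) = V**2*V - 2 = V**3 - 2 = -2 + V**3)
(486 + D(-22))**2 = (486 + (-2 + (-22)**3))**2 = (486 + (-2 - 10648))**2 = (486 - 10650)**2 = (-10164)**2 = 103306896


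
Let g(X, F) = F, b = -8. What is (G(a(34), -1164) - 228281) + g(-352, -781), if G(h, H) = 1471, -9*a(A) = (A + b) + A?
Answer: -227591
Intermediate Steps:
a(A) = 8/9 - 2*A/9 (a(A) = -((A - 8) + A)/9 = -((-8 + A) + A)/9 = -(-8 + 2*A)/9 = 8/9 - 2*A/9)
(G(a(34), -1164) - 228281) + g(-352, -781) = (1471 - 228281) - 781 = -226810 - 781 = -227591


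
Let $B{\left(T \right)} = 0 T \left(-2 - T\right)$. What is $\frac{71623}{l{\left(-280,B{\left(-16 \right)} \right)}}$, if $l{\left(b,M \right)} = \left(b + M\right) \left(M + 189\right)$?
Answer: $- \frac{71623}{52920} \approx -1.3534$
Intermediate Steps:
$B{\left(T \right)} = 0$ ($B{\left(T \right)} = 0 \left(-2 - T\right) = 0$)
$l{\left(b,M \right)} = \left(189 + M\right) \left(M + b\right)$ ($l{\left(b,M \right)} = \left(M + b\right) \left(189 + M\right) = \left(189 + M\right) \left(M + b\right)$)
$\frac{71623}{l{\left(-280,B{\left(-16 \right)} \right)}} = \frac{71623}{0^{2} + 189 \cdot 0 + 189 \left(-280\right) + 0 \left(-280\right)} = \frac{71623}{0 + 0 - 52920 + 0} = \frac{71623}{-52920} = 71623 \left(- \frac{1}{52920}\right) = - \frac{71623}{52920}$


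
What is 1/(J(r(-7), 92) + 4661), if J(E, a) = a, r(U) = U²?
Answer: 1/4753 ≈ 0.00021039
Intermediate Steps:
1/(J(r(-7), 92) + 4661) = 1/(92 + 4661) = 1/4753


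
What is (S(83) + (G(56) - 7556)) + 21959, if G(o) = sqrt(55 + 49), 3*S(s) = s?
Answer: 43292/3 + 2*sqrt(26) ≈ 14441.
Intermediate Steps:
S(s) = s/3
G(o) = 2*sqrt(26) (G(o) = sqrt(104) = 2*sqrt(26))
(S(83) + (G(56) - 7556)) + 21959 = ((1/3)*83 + (2*sqrt(26) - 7556)) + 21959 = (83/3 + (-7556 + 2*sqrt(26))) + 21959 = (-22585/3 + 2*sqrt(26)) + 21959 = 43292/3 + 2*sqrt(26)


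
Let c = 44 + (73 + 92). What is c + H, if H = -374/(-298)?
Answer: 31328/149 ≈ 210.26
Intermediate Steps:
H = 187/149 (H = -374*(-1/298) = 187/149 ≈ 1.2550)
c = 209 (c = 44 + 165 = 209)
c + H = 209 + 187/149 = 31328/149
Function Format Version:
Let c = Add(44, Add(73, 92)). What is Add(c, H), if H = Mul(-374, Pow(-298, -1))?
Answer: Rational(31328, 149) ≈ 210.26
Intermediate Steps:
H = Rational(187, 149) (H = Mul(-374, Rational(-1, 298)) = Rational(187, 149) ≈ 1.2550)
c = 209 (c = Add(44, 165) = 209)
Add(c, H) = Add(209, Rational(187, 149)) = Rational(31328, 149)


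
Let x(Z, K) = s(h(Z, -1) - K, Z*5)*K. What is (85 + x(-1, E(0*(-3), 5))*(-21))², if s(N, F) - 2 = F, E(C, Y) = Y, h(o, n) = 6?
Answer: 160000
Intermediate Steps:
s(N, F) = 2 + F
x(Z, K) = K*(2 + 5*Z) (x(Z, K) = (2 + Z*5)*K = (2 + 5*Z)*K = K*(2 + 5*Z))
(85 + x(-1, E(0*(-3), 5))*(-21))² = (85 + (5*(2 + 5*(-1)))*(-21))² = (85 + (5*(2 - 5))*(-21))² = (85 + (5*(-3))*(-21))² = (85 - 15*(-21))² = (85 + 315)² = 400² = 160000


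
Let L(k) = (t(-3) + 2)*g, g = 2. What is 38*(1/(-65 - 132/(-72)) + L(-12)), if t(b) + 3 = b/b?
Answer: -228/379 ≈ -0.60158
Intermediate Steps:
t(b) = -2 (t(b) = -3 + b/b = -3 + 1 = -2)
L(k) = 0 (L(k) = (-2 + 2)*2 = 0*2 = 0)
38*(1/(-65 - 132/(-72)) + L(-12)) = 38*(1/(-65 - 132/(-72)) + 0) = 38*(1/(-65 - 132*(-1/72)) + 0) = 38*(1/(-65 + 11/6) + 0) = 38*(1/(-379/6) + 0) = 38*(-6/379 + 0) = 38*(-6/379) = -228/379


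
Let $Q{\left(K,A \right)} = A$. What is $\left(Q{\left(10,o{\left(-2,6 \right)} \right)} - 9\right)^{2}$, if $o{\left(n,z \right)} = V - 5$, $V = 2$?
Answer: $144$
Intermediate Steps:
$o{\left(n,z \right)} = -3$ ($o{\left(n,z \right)} = 2 - 5 = -3$)
$\left(Q{\left(10,o{\left(-2,6 \right)} \right)} - 9\right)^{2} = \left(-3 - 9\right)^{2} = \left(-12\right)^{2} = 144$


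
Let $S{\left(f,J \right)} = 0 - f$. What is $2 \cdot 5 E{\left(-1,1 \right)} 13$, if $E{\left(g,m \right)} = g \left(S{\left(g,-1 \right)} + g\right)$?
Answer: $0$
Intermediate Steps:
$S{\left(f,J \right)} = - f$
$E{\left(g,m \right)} = 0$ ($E{\left(g,m \right)} = g \left(- g + g\right) = g 0 = 0$)
$2 \cdot 5 E{\left(-1,1 \right)} 13 = 2 \cdot 5 \cdot 0 \cdot 13 = 10 \cdot 0 \cdot 13 = 0 \cdot 13 = 0$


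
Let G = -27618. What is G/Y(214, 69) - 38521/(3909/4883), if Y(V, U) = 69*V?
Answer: -462927276950/9620049 ≈ -48121.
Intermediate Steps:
G/Y(214, 69) - 38521/(3909/4883) = -27618/(69*214) - 38521/(3909/4883) = -27618/14766 - 38521/(3909*(1/4883)) = -27618*1/14766 - 38521/3909/4883 = -4603/2461 - 38521*4883/3909 = -4603/2461 - 188098043/3909 = -462927276950/9620049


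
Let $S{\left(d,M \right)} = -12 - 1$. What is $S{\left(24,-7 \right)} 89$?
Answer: $-1157$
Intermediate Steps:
$S{\left(d,M \right)} = -13$ ($S{\left(d,M \right)} = -12 - 1 = -13$)
$S{\left(24,-7 \right)} 89 = \left(-13\right) 89 = -1157$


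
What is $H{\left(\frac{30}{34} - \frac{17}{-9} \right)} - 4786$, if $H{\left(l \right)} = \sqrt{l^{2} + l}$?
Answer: $-4786 + \frac{2 \sqrt{61162}}{153} \approx -4782.8$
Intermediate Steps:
$H{\left(l \right)} = \sqrt{l + l^{2}}$
$H{\left(\frac{30}{34} - \frac{17}{-9} \right)} - 4786 = \sqrt{\left(\frac{30}{34} - \frac{17}{-9}\right) \left(1 + \left(\frac{30}{34} - \frac{17}{-9}\right)\right)} - 4786 = \sqrt{\left(30 \cdot \frac{1}{34} - - \frac{17}{9}\right) \left(1 + \left(30 \cdot \frac{1}{34} - - \frac{17}{9}\right)\right)} - 4786 = \sqrt{\left(\frac{15}{17} + \frac{17}{9}\right) \left(1 + \left(\frac{15}{17} + \frac{17}{9}\right)\right)} - 4786 = \sqrt{\frac{424 \left(1 + \frac{424}{153}\right)}{153}} - 4786 = \sqrt{\frac{424}{153} \cdot \frac{577}{153}} - 4786 = \sqrt{\frac{244648}{23409}} - 4786 = \frac{2 \sqrt{61162}}{153} - 4786 = -4786 + \frac{2 \sqrt{61162}}{153}$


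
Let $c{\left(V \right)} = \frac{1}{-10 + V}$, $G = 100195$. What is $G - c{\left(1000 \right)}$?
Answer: $\frac{99193049}{990} \approx 1.002 \cdot 10^{5}$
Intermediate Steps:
$G - c{\left(1000 \right)} = 100195 - \frac{1}{-10 + 1000} = 100195 - \frac{1}{990} = \frac{99193049}{990}$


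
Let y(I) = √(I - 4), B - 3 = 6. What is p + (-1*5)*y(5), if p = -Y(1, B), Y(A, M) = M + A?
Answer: -15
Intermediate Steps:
B = 9 (B = 3 + 6 = 9)
y(I) = √(-4 + I)
Y(A, M) = A + M
p = -10 (p = -(1 + 9) = -1*10 = -10)
p + (-1*5)*y(5) = -10 + (-1*5)*√(-4 + 5) = -10 - 5*√1 = -10 - 5*1 = -10 - 5 = -15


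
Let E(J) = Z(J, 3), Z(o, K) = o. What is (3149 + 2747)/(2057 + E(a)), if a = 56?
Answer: 5896/2113 ≈ 2.7903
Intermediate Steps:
E(J) = J
(3149 + 2747)/(2057 + E(a)) = (3149 + 2747)/(2057 + 56) = 5896/2113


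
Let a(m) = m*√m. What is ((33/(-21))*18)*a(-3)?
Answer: 594*I*√3/7 ≈ 146.98*I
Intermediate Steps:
a(m) = m^(3/2)
((33/(-21))*18)*a(-3) = ((33/(-21))*18)*(-3)^(3/2) = ((33*(-1/21))*18)*(-3*I*√3) = (-11/7*18)*(-3*I*√3) = -(-594)*I*√3/7 = 594*I*√3/7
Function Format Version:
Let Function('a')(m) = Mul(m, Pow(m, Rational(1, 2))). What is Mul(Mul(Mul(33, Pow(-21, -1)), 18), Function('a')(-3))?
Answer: Mul(Rational(594, 7), I, Pow(3, Rational(1, 2))) ≈ Mul(146.98, I)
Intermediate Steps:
Function('a')(m) = Pow(m, Rational(3, 2))
Mul(Mul(Mul(33, Pow(-21, -1)), 18), Function('a')(-3)) = Mul(Mul(Mul(33, Pow(-21, -1)), 18), Pow(-3, Rational(3, 2))) = Mul(Mul(Mul(33, Rational(-1, 21)), 18), Mul(-3, I, Pow(3, Rational(1, 2)))) = Mul(Mul(Rational(-11, 7), 18), Mul(-3, I, Pow(3, Rational(1, 2)))) = Mul(Rational(-198, 7), Mul(-3, I, Pow(3, Rational(1, 2)))) = Mul(Rational(594, 7), I, Pow(3, Rational(1, 2)))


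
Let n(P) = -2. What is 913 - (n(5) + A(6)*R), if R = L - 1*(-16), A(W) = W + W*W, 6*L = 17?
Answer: 124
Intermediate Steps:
L = 17/6 (L = (⅙)*17 = 17/6 ≈ 2.8333)
A(W) = W + W²
R = 113/6 (R = 17/6 - 1*(-16) = 17/6 + 16 = 113/6 ≈ 18.833)
913 - (n(5) + A(6)*R) = 913 - (-2 + (6*(1 + 6))*(113/6)) = 913 - (-2 + (6*7)*(113/6)) = 913 - (-2 + 42*(113/6)) = 913 - (-2 + 791) = 913 - 1*789 = 913 - 789 = 124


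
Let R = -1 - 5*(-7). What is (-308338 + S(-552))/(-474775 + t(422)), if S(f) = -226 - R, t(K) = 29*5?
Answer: 51433/79105 ≈ 0.65019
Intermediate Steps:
t(K) = 145
R = 34 (R = -1 + 35 = 34)
S(f) = -260 (S(f) = -226 - 1*34 = -226 - 34 = -260)
(-308338 + S(-552))/(-474775 + t(422)) = (-308338 - 260)/(-474775 + 145) = -308598/(-474630) = -308598*(-1/474630) = 51433/79105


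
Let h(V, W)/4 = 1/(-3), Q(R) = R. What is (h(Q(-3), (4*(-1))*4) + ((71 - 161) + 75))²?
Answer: 2401/9 ≈ 266.78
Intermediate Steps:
h(V, W) = -4/3 (h(V, W) = 4/(-3) = 4*(-⅓) = -4/3)
(h(Q(-3), (4*(-1))*4) + ((71 - 161) + 75))² = (-4/3 + ((71 - 161) + 75))² = (-4/3 + (-90 + 75))² = (-4/3 - 15)² = (-49/3)² = 2401/9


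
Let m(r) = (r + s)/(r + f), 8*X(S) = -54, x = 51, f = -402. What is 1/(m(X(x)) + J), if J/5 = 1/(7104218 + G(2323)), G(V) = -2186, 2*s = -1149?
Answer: 774121488/1100815505 ≈ 0.70323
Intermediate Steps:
s = -1149/2 (s = (½)*(-1149) = -1149/2 ≈ -574.50)
X(S) = -27/4 (X(S) = (⅛)*(-54) = -27/4)
J = 5/7102032 (J = 5/(7104218 - 2186) = 5/7102032 ≈ 7.0402e-7)
m(r) = (-1149/2 + r)/(-402 + r) (m(r) = (r - 1149/2)/(r - 402) = (-1149/2 + r)/(-402 + r))
1/(m(X(x)) + J) = 1/((-1149/2 - 27/4)/(-402 - 27/4) + 5/7102032) = 1/(-2325/4/(-1635/4) + 5/7102032) = 1/(-4/1635*(-2325/4) + 5/7102032) = 1/(155/109 + 5/7102032) = 1/(1100815505/774121488) = 774121488/1100815505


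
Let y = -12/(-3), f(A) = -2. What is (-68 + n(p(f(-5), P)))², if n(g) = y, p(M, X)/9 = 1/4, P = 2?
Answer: 4096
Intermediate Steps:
p(M, X) = 9/4
y = 4 (y = -12*(-⅓) = 4)
n(g) = 4
(-68 + n(p(f(-5), P)))² = (-68 + 4)² = (-64)² = 4096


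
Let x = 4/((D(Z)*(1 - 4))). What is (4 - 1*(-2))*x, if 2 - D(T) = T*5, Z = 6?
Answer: 2/7 ≈ 0.28571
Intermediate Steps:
D(T) = 2 - 5*T (D(T) = 2 - T*5 = 2 - 5*T)
x = 1/21 (x = 4/(((2 - 5*6)*(1 - 4))) = 4/(((2 - 30)*(-3))) = 4/((-28*(-3))) = 4/84 = 4*(1/84) = 1/21 ≈ 0.047619)
(4 - 1*(-2))*x = (4 - 1*(-2))*(1/21) = (4 + 2)*(1/21) = 6*(1/21) = 2/7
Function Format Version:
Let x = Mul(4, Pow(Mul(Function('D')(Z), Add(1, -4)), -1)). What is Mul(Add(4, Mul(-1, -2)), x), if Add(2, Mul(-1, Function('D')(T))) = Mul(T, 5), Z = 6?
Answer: Rational(2, 7) ≈ 0.28571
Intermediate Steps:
Function('D')(T) = Add(2, Mul(-5, T)) (Function('D')(T) = Add(2, Mul(-1, Mul(T, 5))) = Add(2, Mul(-1, Mul(5, T))) = Add(2, Mul(-5, T)))
x = Rational(1, 21) (x = Mul(4, Pow(Mul(Add(2, Mul(-5, 6)), Add(1, -4)), -1)) = Mul(4, Pow(Mul(Add(2, -30), -3), -1)) = Mul(4, Pow(Mul(-28, -3), -1)) = Mul(4, Pow(84, -1)) = Mul(4, Rational(1, 84)) = Rational(1, 21) ≈ 0.047619)
Mul(Add(4, Mul(-1, -2)), x) = Mul(Add(4, Mul(-1, -2)), Rational(1, 21)) = Mul(Add(4, 2), Rational(1, 21)) = Mul(6, Rational(1, 21)) = Rational(2, 7)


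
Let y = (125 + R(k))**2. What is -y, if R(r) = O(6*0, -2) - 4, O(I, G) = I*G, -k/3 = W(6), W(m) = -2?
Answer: -14641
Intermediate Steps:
k = 6 (k = -3*(-2) = 6)
O(I, G) = G*I
R(r) = -4 (R(r) = -12*0 - 4 = -2*0 - 4 = 0 - 4 = -4)
y = 14641 (y = (125 - 4)**2 = 121**2 = 14641)
-y = -1*14641 = -14641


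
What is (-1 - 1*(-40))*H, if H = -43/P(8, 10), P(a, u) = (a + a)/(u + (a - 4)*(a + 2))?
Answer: -41925/8 ≈ -5240.6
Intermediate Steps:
P(a, u) = 2*a/(u + (-4 + a)*(2 + a)) (P(a, u) = (2*a)/(u + (-4 + a)*(2 + a)) = 2*a/(u + (-4 + a)*(2 + a)))
H = -1075/8 (H = -43/(2*8/(-8 + 10 + 8**2 - 2*8)) = -43/(2*8/(-8 + 10 + 64 - 16)) = -43/(2*8/50) = -43/(2*8*(1/50)) = -43/8/25 = -43*25/8 = -1075/8 ≈ -134.38)
(-1 - 1*(-40))*H = (-1 - 1*(-40))*(-1075/8) = (-1 + 40)*(-1075/8) = 39*(-1075/8) = -41925/8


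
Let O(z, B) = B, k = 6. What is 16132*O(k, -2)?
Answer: -32264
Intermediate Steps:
16132*O(k, -2) = 16132*(-2) = -32264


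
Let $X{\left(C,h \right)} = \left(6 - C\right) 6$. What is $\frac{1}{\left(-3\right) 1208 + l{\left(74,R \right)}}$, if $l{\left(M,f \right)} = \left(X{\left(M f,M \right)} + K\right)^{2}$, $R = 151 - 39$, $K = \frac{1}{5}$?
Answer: $\frac{25}{61731784081} \approx 4.0498 \cdot 10^{-10}$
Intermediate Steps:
$X{\left(C,h \right)} = 36 - 6 C$
$K = \frac{1}{5} \approx 0.2$
$R = 112$
$l{\left(M,f \right)} = \left(\frac{181}{5} - 6 M f\right)^{2}$ ($l{\left(M,f \right)} = \left(\left(36 - 6 M f\right) + \frac{1}{5}\right)^{2} = \left(\frac{181}{5} - 6 M f\right)^{2}$)
$\frac{1}{\left(-3\right) 1208 + l{\left(74,R \right)}} = \frac{1}{\left(-3\right) 1208 + \frac{\left(-181 + 30 \cdot 74 \cdot 112\right)^{2}}{25}} = \frac{1}{-3624 + \frac{\left(-181 + 248640\right)^{2}}{25}} = \frac{1}{-3624 + \frac{248459^{2}}{25}} = \frac{1}{-3624 + \frac{1}{25} \cdot 61731874681} = \frac{1}{-3624 + \frac{61731874681}{25}} = \frac{1}{\frac{61731784081}{25}} = \frac{25}{61731784081}$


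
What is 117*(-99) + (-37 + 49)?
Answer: -11571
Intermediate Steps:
117*(-99) + (-37 + 49) = -11583 + 12 = -11571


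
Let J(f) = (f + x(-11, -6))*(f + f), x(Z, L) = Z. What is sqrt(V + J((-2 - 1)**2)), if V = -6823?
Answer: 19*I*sqrt(19) ≈ 82.819*I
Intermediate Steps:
J(f) = 2*f*(-11 + f) (J(f) = (f - 11)*(f + f) = (-11 + f)*(2*f) = 2*f*(-11 + f))
sqrt(V + J((-2 - 1)**2)) = sqrt(-6823 + 2*(-2 - 1)**2*(-11 + (-2 - 1)**2)) = sqrt(-6823 + 2*(-3)**2*(-11 + (-3)**2)) = sqrt(-6823 + 2*9*(-11 + 9)) = sqrt(-6823 + 2*9*(-2)) = sqrt(-6823 - 36) = sqrt(-6859) = 19*I*sqrt(19)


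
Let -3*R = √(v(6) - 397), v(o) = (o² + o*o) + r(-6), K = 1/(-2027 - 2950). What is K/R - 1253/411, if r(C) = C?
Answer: -1253/411 - I*√331/549129 ≈ -3.0487 - 3.3131e-5*I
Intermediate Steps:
K = -1/4977 (K = 1/(-4977) = -1/4977 ≈ -0.00020092)
v(o) = -6 + 2*o² (v(o) = (o² + o*o) - 6 = (o² + o²) - 6 = 2*o² - 6 = -6 + 2*o²)
R = -I*√331/3 (R = -√((-6 + 2*6²) - 397)/3 = -√((-6 + 2*36) - 397)/3 = -√((-6 + 72) - 397)/3 = -√(66 - 397)/3 = -I*√331/3 ≈ -6.0645*I)
K/R - 1253/411 = -3*I*√331/331/4977 - 1253/411 = -I*√331/549129 - 1253*1/411 = -I*√331/549129 - 1253/411 = -1253/411 - I*√331/549129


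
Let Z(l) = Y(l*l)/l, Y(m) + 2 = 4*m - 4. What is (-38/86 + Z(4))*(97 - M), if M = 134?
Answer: -44733/86 ≈ -520.15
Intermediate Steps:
Y(m) = -6 + 4*m (Y(m) = -2 + (4*m - 4) = -2 + (-4 + 4*m) = -6 + 4*m)
Z(l) = (-6 + 4*l**2)/l (Z(l) = (-6 + 4*(l*l))/l = (-6 + 4*l**2)/l)
(-38/86 + Z(4))*(97 - M) = (-38/86 + (-6/4 + 4*4))*(97 - 1*134) = (-38*1/86 + (-6*1/4 + 16))*(97 - 134) = (-19/43 + (-3/2 + 16))*(-37) = (-19/43 + 29/2)*(-37) = (1209/86)*(-37) = -44733/86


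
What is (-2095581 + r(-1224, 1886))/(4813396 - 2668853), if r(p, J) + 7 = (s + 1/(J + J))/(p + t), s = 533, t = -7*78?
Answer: -4663689852399/4772637555640 ≈ -0.97717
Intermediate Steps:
t = -546
r(p, J) = -7 + (533 + 1/(2*J))/(-546 + p) (r(p, J) = -7 + (533 + 1/(J + J))/(p - 546) = -7 + (533 + 1/(2*J))/(-546 + p))
(-2095581 + r(-1224, 1886))/(4813396 - 2668853) = (-2095581 + (½)*(1 + 8710*1886 - 14*1886*(-1224))/(1886*(-546 - 1224)))/(4813396 - 2668853) = (-2095581 + (½)*(1/1886)*(1 + 16427060 + 32318496)/(-1770))/2144543 = (-2095581 + (½)*(1/1886)*(-1/1770)*48745557)*(1/2144543) = (-2095581 - 16248519/2225480)*(1/2144543) = -4663689852399/2225480*1/2144543 = -4663689852399/4772637555640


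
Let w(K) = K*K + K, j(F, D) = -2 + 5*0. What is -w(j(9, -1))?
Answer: -2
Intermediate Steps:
j(F, D) = -2 (j(F, D) = -2 + 0 = -2)
w(K) = K + K**2 (w(K) = K**2 + K = K + K**2)
-w(j(9, -1)) = -(-2)*(1 - 2) = -(-2)*(-1) = -1*2 = -2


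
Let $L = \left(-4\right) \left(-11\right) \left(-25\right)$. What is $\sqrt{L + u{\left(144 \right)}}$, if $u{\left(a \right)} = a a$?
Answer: $2 \sqrt{4909} \approx 140.13$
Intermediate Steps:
$u{\left(a \right)} = a^{2}$
$L = -1100$ ($L = 44 \left(-25\right) = -1100$)
$\sqrt{L + u{\left(144 \right)}} = \sqrt{-1100 + 144^{2}} = \sqrt{-1100 + 20736} = \sqrt{19636} = 2 \sqrt{4909}$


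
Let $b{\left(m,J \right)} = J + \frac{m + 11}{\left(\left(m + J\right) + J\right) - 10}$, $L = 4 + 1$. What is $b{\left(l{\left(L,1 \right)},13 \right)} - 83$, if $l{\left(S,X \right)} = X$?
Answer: $- \frac{1178}{17} \approx -69.294$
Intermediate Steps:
$L = 5$
$b{\left(m,J \right)} = J + \frac{11 + m}{-10 + m + 2 J}$ ($b{\left(m,J \right)} = J + \frac{11 + m}{\left(\left(J + m\right) + J\right) - 10} = J + \frac{11 + m}{\left(m + 2 J\right) - 10} = J + \frac{11 + m}{-10 + m + 2 J}$)
$b{\left(l{\left(L,1 \right)},13 \right)} - 83 = \frac{11 + 1 - 130 + 2 \cdot 13^{2} + 13 \cdot 1}{-10 + 1 + 2 \cdot 13} - 83 = \frac{11 + 1 - 130 + 2 \cdot 169 + 13}{-10 + 1 + 26} - 83 = \frac{11 + 1 - 130 + 338 + 13}{17} - 83 = \frac{1}{17} \cdot 233 - 83 = \frac{233}{17} - 83 = - \frac{1178}{17}$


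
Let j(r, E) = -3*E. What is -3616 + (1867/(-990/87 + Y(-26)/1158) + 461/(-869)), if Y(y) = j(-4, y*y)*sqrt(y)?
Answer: (-30805382530*sqrt(26) + 209243404381*I)/(1738*(-31845*I + 4901*sqrt(26))) ≈ -3718.1 + 79.682*I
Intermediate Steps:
Y(y) = -3*y**(5/2) (Y(y) = (-3*y*y)*sqrt(y) = (-3*y**2)*sqrt(y) = -3*y**(5/2))
-3616 + (1867/(-990/87 + Y(-26)/1158) + 461/(-869)) = -3616 + (1867/(-990/87 - 2028*I*sqrt(26)/1158) + 461/(-869)) = -3616 + (1867/(-990*1/87 - 2028*I*sqrt(26)*(1/1158)) + 461*(-1/869)) = -3616 + (1867/(-330/29 - 2028*I*sqrt(26)*(1/1158)) - 461/869) = -3616 + (1867/(-330/29 - 338*I*sqrt(26)/193) - 461/869) = -3616 + (-461/869 + 1867/(-330/29 - 338*I*sqrt(26)/193)) = -3142765/869 + 1867/(-330/29 - 338*I*sqrt(26)/193)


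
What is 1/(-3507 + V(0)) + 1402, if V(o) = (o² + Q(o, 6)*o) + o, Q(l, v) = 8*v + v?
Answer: 4916813/3507 ≈ 1402.0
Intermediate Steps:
Q(l, v) = 9*v
V(o) = o² + 55*o (V(o) = (o² + (9*6)*o) + o = (o² + 54*o) + o = o² + 55*o)
1/(-3507 + V(0)) + 1402 = 1/(-3507 + 0*(55 + 0)) + 1402 = 1/(-3507 + 0*55) + 1402 = 1/(-3507 + 0) + 1402 = 1/(-3507) + 1402 = -1/3507 + 1402 = 4916813/3507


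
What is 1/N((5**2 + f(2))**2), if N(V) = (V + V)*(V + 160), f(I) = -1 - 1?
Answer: 1/728962 ≈ 1.3718e-6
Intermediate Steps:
f(I) = -2
N(V) = 2*V*(160 + V) (N(V) = (2*V)*(160 + V) = 2*V*(160 + V))
1/N((5**2 + f(2))**2) = 1/(2*(5**2 - 2)**2*(160 + (5**2 - 2)**2)) = 1/(2*(25 - 2)**2*(160 + (25 - 2)**2)) = 1/(2*23**2*(160 + 23**2)) = 1/(2*529*(160 + 529)) = 1/(2*529*689) = 1/728962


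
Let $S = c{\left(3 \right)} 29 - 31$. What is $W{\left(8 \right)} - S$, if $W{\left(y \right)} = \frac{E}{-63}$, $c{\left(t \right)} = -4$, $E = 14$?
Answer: $\frac{1321}{9} \approx 146.78$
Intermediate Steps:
$W{\left(y \right)} = - \frac{2}{9}$ ($W{\left(y \right)} = \frac{14}{-63} = 14 \left(- \frac{1}{63}\right) = - \frac{2}{9}$)
$S = -147$ ($S = \left(-4\right) 29 - 31 = -116 - 31 = -147$)
$W{\left(8 \right)} - S = - \frac{2}{9} - -147 = - \frac{2}{9} + 147 = \frac{1321}{9}$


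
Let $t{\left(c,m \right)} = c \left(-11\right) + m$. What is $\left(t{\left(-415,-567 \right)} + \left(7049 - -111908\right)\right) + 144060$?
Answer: $267015$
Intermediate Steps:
$t{\left(c,m \right)} = m - 11 c$ ($t{\left(c,m \right)} = - 11 c + m = m - 11 c$)
$\left(t{\left(-415,-567 \right)} + \left(7049 - -111908\right)\right) + 144060 = \left(\left(-567 - -4565\right) + \left(7049 - -111908\right)\right) + 144060 = \left(\left(-567 + 4565\right) + \left(7049 + 111908\right)\right) + 144060 = \left(3998 + 118957\right) + 144060 = 122955 + 144060 = 267015$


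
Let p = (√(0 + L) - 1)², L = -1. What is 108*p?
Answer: -216*I ≈ -216.0*I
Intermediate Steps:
p = (-1 + I)² (p = (√(0 - 1) - 1)² = (√(-1) - 1)² = (I - 1)² = (-1 + I)² ≈ -2.0*I)
108*p = 108*(1 - I)²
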